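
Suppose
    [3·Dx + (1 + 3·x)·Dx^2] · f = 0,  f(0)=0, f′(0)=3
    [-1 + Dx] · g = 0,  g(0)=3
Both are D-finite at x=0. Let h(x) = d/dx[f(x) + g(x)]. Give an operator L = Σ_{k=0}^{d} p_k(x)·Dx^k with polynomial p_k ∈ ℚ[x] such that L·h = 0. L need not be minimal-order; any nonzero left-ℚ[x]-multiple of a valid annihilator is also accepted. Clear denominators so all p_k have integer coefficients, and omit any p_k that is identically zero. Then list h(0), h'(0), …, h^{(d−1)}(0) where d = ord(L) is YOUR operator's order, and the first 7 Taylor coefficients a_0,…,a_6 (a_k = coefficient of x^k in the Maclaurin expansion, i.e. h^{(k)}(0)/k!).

L = (-21 - 9·x) + (17 - 6·x - 9·x^2)·Dx + (4 + 15·x + 9·x^2)·Dx^2  (order 2).
h: a_k = 6, -6, 57/2, -161/2, 1945/8, -29159/40, 524881/240, …
ICs: h(0) = 6, h′(0) = -6.

f: a_k = 0, 3, -9/2, 9, -81/4, 243/5, -243/2, …
g: a_k = 3, 3, 3/2, 1/2, 1/8, 1/40, 1/240, …
Weyl lclm of L_f,L_g ⇒ L₀ (ord ≤ 3).
h=h₀': d/dx-closure on L₀ ⇒ L.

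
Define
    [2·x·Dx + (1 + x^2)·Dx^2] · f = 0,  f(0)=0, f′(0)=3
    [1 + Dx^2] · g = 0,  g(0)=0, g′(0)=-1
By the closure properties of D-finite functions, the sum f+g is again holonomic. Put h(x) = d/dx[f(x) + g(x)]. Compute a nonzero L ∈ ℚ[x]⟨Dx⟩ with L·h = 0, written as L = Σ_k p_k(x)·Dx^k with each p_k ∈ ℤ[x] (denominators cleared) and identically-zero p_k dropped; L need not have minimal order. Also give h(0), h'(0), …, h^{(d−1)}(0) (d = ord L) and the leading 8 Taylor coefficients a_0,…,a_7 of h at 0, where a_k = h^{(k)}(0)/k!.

f: a_k = 0, 3, 0, -1, 0, 3/5, 0, -3/7, …
g: a_k = 0, -1, 0, 1/6, 0, -1/120, 0, 1/5040, …
Sum ⇒ L₀ = lclm(L_f,L_g) in ℚ(x)⟨Dx⟩.
h₀' ⇒ L via d/dx closure of L₀.
L = (-22·x + 28·x^3 + 2·x^5) + (-1 + 7·x^2 + 9·x^4 + x^6)·Dx + (-22·x + 28·x^3 + 2·x^5)·Dx^2 + (-1 + 7·x^2 + 9·x^4 + x^6)·Dx^3  (order 3).
h: a_k = 2, 0, -5/2, 0, 71/24, 0, -2159/720, 0, …
ICs: h(0) = 2, h′(0) = 0, h′′(0) = -5.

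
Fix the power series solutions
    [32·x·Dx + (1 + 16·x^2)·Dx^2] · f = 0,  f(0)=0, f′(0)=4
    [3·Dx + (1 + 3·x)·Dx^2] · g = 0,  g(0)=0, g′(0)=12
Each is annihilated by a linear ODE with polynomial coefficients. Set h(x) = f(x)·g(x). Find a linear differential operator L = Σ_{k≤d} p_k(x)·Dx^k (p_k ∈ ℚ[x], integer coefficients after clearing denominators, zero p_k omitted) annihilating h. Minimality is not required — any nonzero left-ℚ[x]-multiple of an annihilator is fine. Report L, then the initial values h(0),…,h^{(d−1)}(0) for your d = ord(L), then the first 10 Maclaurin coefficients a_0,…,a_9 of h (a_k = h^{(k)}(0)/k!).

f: a_k = 0, 4, 0, -64/3, 0, 1024/5, 0, -16384/7, 0, 262144/9, …
g: a_k = 0, 12, -18, 36, -81, 972/5, -486, 8748/7, -6561/2, 8748, …
Product ⇒ symmetric product L₀, ord ≤ 4.
L = (15744 + 89280·x + 811008·x^2 + 5299200·x^3 + 13271040·x^4 + 17252352·x^5 + 21233664·x^7)·Dx + (4258 + 91200·x + 775488·x^2 + 4635648·x^3 + 18247680·x^4 + 41140224·x^5 + 46448640·x^6 + 21233664·x^7 + 74317824·x^8)·Dx^2 + (492 + 12548·x + 131328·x^2 + 747968·x^3 + 3219456·x^4 + 10146816·x^5 + 21233664·x^6 + 24920064·x^7 + 21233664·x^8 + 42467328·x^9)·Dx^3 + (73 + 822·x + 6161·x^2 + 34944·x^3 + 151168·x^4 + 500736·x^5 + 1322496·x^6 + 2654208·x^7 + 3244032·x^8 + 3538944·x^9 + 5308416·x^10)·Dx^4  (order 4).
h: a_k = 0, 0, 48, -72, -112, 60, 12336/5, -19512/5, -99312/5, 797562/35, …
ICs: h(0) = 0, h′(0) = 0, h′′(0) = 96, h′′′(0) = -432.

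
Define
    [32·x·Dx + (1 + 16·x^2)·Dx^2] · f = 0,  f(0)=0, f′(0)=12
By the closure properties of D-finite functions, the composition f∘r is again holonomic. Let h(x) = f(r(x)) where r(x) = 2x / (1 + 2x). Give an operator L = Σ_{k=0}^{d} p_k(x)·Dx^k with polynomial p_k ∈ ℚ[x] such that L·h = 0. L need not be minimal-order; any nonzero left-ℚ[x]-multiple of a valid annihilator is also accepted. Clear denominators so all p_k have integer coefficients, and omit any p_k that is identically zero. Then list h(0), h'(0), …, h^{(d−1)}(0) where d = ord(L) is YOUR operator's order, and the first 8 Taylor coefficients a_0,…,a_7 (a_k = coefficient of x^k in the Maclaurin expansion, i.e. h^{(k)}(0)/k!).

f: a_k = 0, 12, 0, -64, 0, 3072/5, 0, -49152/7, …
Change of var in L_f (x↦r) gives L₀.
L = (4 + 136·x)·Dx + (1 + 4·x + 68·x^2)·Dx^2  (order 2).
h: a_k = 0, 24, -48, -416, 2880, 38784/5, -156416, 1116672/7, …
ICs: h(0) = 0, h′(0) = 24.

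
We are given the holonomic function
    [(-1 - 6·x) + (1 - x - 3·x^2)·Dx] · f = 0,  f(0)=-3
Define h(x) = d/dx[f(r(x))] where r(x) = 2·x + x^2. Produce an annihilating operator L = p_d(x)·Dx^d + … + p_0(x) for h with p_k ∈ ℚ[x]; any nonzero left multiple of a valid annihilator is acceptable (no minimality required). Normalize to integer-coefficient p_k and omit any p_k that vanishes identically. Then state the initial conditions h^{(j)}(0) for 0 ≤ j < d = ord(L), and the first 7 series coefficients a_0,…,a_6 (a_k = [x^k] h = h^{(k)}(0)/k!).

L = (17 + 114·x + 597·x^2 + 1260·x^3 + 1215·x^4 + 540·x^5 + 90·x^6) + (-1 - 11·x + 21·x^2 + 211·x^3 + 405·x^4 + 333·x^5 + 126·x^6 + 18·x^7)·Dx  (order 1).
h: a_k = -6, -102, -648, -4704, -28950, -177678, -1044792, …
ICs: h(0) = -6.

f: a_k = -3, -3, -12, -21, -57, -120, -291, …
Change of var in L_f (x↦r) gives L₀.
Differentiate: ansatz ord ≤ ord L₀ ⇒ L.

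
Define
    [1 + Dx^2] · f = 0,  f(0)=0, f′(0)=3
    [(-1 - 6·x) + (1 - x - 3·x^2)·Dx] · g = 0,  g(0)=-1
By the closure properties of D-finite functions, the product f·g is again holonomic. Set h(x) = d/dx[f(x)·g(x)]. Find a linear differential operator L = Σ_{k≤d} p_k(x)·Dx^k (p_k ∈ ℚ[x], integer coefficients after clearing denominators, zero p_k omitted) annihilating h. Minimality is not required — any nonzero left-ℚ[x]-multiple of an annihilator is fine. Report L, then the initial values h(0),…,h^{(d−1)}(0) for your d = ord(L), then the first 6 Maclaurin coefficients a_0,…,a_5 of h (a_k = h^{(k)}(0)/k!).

f: a_k = 0, 3, 0, -1/2, 0, 1/40, …
g: a_k = -1, -1, -4, -7, -19, -40, …
Product ⇒ symmetric product L₀, ord ≤ 2.
Derive L from L₀ (diff closure).
L = (83 - 2·x - 5·x^2 + 6·x^3 + 9·x^4) + (16 + 98·x + 18·x^2 + 36·x^3)·Dx + (-5 + 4·x + 13·x^2 + 6·x^3 + 9·x^4)·Dx^2  (order 2).
h: a_k = -3, -6, -69/2, -82, -2201/8, -13983/20, …
ICs: h(0) = -3, h′(0) = -6.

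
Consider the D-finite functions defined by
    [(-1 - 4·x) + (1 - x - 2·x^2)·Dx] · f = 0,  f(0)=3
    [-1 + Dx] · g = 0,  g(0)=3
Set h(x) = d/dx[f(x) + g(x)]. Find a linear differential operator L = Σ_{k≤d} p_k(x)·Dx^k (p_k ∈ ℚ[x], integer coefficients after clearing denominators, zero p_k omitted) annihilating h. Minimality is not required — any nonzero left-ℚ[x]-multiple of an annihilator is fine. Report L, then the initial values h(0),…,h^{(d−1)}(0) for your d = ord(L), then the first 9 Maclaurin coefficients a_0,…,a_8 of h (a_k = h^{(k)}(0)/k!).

L = (24 + 138·x + 144·x^2 + 240·x^3 + 48·x^4) + (-29 - 142·x - 155·x^2 - 200·x^3 + 20·x^4 + 16·x^5)·Dx + (5 + 4·x + 11·x^2 - 40·x^3 - 68·x^4 - 16·x^5)·Dx^2  (order 2).
h: a_k = 6, 21, 93/2, 265/2, 2521/8, 30961/40, 428401/240, 6894721/1680, 123742081/13440, …
ICs: h(0) = 6, h′(0) = 21.

f: a_k = 3, 3, 9, 15, 33, 63, 129, 255, 513, …
g: a_k = 3, 3, 3/2, 1/2, 1/8, 1/40, 1/240, 1/1680, 1/13440, …
Weyl lclm of L_f,L_g ⇒ L₀ (ord ≤ 2).
Differentiate: ansatz ord ≤ ord L₀ ⇒ L.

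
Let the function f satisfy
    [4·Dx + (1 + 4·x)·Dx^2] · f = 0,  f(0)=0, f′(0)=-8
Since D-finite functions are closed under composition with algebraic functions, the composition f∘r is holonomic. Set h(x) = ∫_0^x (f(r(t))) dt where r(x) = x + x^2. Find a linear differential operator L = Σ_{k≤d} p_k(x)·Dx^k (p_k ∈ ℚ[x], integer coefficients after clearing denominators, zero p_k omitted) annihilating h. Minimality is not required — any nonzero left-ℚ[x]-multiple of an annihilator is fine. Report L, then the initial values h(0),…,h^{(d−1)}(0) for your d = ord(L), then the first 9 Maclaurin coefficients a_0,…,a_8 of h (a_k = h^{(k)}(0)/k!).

f: a_k = 0, -8, 16, -128/3, 128, -2048/5, 4096/3, -32768/7, 16384, …
h₀=f(r): pull back L_f along r ⇒ L₀.
h=∫₀ˣh₀: take L = L₀·Dx.
L = 2·Dx^2 + (1 + 2·x)·Dx^3  (order 3).
h: a_k = 0, 0, -4, 8/3, -8/3, 16/5, -64/15, 128/21, -64/7, …
ICs: h(0) = 0, h′(0) = 0, h′′(0) = -8.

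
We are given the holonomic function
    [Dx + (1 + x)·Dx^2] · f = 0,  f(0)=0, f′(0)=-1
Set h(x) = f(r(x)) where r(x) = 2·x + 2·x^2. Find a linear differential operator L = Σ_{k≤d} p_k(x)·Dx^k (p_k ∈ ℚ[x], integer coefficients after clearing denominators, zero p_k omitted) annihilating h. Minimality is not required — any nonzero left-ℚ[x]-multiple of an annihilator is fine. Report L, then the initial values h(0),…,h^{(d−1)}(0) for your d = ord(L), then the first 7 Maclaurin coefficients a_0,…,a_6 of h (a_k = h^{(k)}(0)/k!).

L = (4·x + 4·x^2)·Dx + (1 + 4·x + 6·x^2 + 4·x^3)·Dx^2  (order 2).
h: a_k = 0, -2, 0, 4/3, -2, 8/5, 0, …
ICs: h(0) = 0, h′(0) = -2.

f: a_k = 0, -1, 1/2, -1/3, 1/4, -1/5, 1/6, …
L₀ from L_f via x↦r, Dx↦r'^{-1}Dx.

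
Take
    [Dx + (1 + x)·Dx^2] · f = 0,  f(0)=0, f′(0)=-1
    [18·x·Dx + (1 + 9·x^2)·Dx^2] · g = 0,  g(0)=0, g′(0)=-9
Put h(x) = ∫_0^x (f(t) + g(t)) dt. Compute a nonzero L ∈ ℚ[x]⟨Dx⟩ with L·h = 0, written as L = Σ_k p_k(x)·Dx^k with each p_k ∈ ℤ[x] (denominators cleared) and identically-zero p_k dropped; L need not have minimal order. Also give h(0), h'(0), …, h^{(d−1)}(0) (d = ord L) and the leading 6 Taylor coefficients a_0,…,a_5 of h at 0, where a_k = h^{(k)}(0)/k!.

f: a_k = 0, -1, 1/2, -1/3, 1/4, -1/5, …
g: a_k = 0, -9, 0, 27, 0, -729/5, …
Weyl lclm of L_f,L_g ⇒ L₀ (ord ≤ 4).
h=∫₀ˣh₀: take L = L₀·Dx.
L = (-18 - 54·x + 486·x^2 + 162·x^3)·Dx^2 + (-20 - 36·x + 432·x^2 + 972·x^3 + 324·x^4)·Dx^3 + (-1 + 17·x + 18·x^2 + 162·x^3 + 243·x^4 + 81·x^5)·Dx^4  (order 4).
h: a_k = 0, 0, -5, 1/6, 20/3, 1/20, …
ICs: h(0) = 0, h′(0) = 0, h′′(0) = -10, h′′′(0) = 1.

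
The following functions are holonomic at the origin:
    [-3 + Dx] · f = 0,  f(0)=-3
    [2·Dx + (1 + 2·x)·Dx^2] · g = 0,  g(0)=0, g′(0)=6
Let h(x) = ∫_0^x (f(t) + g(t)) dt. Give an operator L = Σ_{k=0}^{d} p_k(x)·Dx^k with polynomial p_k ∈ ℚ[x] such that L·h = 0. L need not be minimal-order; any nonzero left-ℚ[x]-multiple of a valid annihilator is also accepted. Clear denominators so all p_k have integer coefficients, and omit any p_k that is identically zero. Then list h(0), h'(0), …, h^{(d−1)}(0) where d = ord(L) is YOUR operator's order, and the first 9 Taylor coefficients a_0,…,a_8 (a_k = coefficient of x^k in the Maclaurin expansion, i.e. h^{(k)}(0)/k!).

f: a_k = -3, -9, -27/2, -27/2, -81/8, -243/40, -243/80, -729/560, -2187/4480, …
g: a_k = 0, 6, -6, 8, -12, 96/5, -32, 384/7, -96, …
L₀ := lclm(L_f,L_g); ord L₀ ≤ 1+2.
∫: right-multiply L₀ by Dx.
L = (-42 - 36·x)·Dx^2 + (-1 - 36·x - 36·x^2)·Dx^3 + (5 + 16·x + 12·x^2)·Dx^4  (order 4).
h: a_k = 0, -3, -3/2, -13/2, -11/8, -177/40, 35/16, -2803/560, 29991/4480, …
ICs: h(0) = 0, h′(0) = -3, h′′(0) = -3, h′′′(0) = -39.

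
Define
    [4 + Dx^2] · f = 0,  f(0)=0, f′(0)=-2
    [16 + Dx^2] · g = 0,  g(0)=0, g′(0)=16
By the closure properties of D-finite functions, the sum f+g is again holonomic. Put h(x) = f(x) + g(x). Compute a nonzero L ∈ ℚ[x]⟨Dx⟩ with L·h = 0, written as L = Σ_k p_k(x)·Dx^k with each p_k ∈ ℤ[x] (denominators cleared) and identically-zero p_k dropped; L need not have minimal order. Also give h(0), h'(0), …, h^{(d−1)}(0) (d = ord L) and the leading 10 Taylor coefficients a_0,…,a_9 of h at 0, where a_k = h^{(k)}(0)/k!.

f: a_k = 0, -2, 0, 4/3, 0, -4/15, 0, 8/315, 0, -4/2835, …
g: a_k = 0, 16, 0, -128/3, 0, 512/15, 0, -4096/315, 0, 8192/2835, …
L₀ := lclm(L_f,L_g); ord L₀ ≤ 2+2.
L = 64 + 20·Dx^2 + Dx^4  (order 4).
h: a_k = 0, 14, 0, -124/3, 0, 508/15, 0, -584/45, 0, 8188/2835, …
ICs: h(0) = 0, h′(0) = 14, h′′(0) = 0, h′′′(0) = -248.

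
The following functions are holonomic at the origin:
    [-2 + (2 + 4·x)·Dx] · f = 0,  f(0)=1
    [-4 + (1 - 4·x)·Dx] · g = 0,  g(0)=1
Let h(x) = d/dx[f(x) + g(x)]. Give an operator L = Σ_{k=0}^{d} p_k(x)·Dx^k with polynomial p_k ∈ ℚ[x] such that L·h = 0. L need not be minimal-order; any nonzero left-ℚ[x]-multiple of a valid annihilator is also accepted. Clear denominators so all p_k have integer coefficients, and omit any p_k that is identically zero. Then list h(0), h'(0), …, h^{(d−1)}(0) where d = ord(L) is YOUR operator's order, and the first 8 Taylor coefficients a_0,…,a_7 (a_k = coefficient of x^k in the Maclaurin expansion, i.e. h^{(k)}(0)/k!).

L = (-40 - 32·x) + (-31 - 136·x - 112·x^2)·Dx + (3 - 2·x - 32·x^2 - 32·x^3)·Dx^2  (order 2).
h: a_k = 5, 31, 387/2, 2043/2, 40995/8, 196545/8, 1835239/16, 8388179/16, …
ICs: h(0) = 5, h′(0) = 31.

f: a_k = 1, 1, -1/2, 1/2, -5/8, 7/8, -21/16, 33/16, …
g: a_k = 1, 4, 16, 64, 256, 1024, 4096, 16384, …
L₀ := lclm(L_f,L_g); ord L₀ ≤ 1+1.
h=h₀': d/dx-closure on L₀ ⇒ L.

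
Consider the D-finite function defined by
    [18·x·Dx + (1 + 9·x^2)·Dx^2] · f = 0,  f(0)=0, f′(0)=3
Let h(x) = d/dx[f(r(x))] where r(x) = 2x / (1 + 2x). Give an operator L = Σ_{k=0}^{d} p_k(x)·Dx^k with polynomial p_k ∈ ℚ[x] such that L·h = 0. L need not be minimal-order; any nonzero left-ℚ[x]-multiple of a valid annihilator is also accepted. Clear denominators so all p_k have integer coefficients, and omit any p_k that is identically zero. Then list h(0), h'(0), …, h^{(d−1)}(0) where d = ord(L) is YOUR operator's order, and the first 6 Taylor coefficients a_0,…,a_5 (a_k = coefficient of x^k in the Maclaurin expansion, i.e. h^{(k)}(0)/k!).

f: a_k = 0, 3, 0, -9, 0, 243/5, …
Substitute x→r, Dx→(1/r')Dx; clear ⇒ L₀.
h₀' ⇒ L via d/dx closure of L₀.
L = (4 + 80·x) + (1 + 4·x + 40·x^2)·Dx  (order 1).
h: a_k = 6, -24, -144, 1536, -384, -59904, …
ICs: h(0) = 6.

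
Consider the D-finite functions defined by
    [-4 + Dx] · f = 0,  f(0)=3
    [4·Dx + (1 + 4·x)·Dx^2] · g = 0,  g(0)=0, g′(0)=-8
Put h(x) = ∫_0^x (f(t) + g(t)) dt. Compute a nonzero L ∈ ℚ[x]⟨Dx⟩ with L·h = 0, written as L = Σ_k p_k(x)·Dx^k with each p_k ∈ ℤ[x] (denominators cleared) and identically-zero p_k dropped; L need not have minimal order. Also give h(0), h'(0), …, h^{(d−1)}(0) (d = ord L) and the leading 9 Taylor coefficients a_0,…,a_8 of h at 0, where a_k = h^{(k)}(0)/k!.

f: a_k = 3, 12, 24, 32, 32, 128/5, 256/15, 1024/105, 512/105, …
g: a_k = 0, -8, 16, -128/3, 128, -2048/5, 4096/3, -32768/7, 16384, …
Weyl lclm of L_f,L_g ⇒ L₀ (ord ≤ 3).
Integrate: L := L₀·Dx.
L = (-24 - 32·x)·Dx^2 + (2 - 16·x - 32·x^2)·Dx^3 + (1 + 6·x + 8·x^2)·Dx^4  (order 4).
h: a_k = 0, 3, 2, 40/3, -8/3, 32, -64, 6912/35, -61312/105, …
ICs: h(0) = 0, h′(0) = 3, h′′(0) = 4, h′′′(0) = 80.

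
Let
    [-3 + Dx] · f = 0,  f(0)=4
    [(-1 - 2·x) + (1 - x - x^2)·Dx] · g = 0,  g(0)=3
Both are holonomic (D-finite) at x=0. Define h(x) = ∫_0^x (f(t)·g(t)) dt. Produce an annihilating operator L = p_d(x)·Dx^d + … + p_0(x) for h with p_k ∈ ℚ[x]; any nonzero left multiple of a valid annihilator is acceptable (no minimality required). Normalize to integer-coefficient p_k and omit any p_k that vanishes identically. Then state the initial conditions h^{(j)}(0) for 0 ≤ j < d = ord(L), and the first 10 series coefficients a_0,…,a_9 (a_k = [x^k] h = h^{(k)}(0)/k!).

L = (4 - x - 3·x^2)·Dx + (-1 + x + x^2)·Dx^2  (order 2).
h: a_k = 0, 12, 24, 38, 54, 741/10, 509/5, 19869/140, 56331/280, 972481/3360, …
ICs: h(0) = 0, h′(0) = 12.

f: a_k = 4, 12, 18, 18, 27/2, 81/10, 81/20, 243/140, 729/1120, 243/1120, …
g: a_k = 3, 3, 6, 9, 15, 24, 39, 63, 102, 165, …
Product ⇒ symmetric product L₀, ord ≤ 1.
∫: right-multiply L₀ by Dx.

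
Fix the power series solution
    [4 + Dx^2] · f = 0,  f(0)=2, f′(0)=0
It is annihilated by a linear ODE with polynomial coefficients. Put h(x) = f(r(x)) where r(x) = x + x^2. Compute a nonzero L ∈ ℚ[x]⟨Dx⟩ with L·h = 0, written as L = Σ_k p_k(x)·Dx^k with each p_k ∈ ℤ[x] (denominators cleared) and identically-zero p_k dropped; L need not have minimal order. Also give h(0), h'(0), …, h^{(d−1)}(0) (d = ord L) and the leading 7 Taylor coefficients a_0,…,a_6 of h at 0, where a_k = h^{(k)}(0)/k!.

f: a_k = 2, 0, -4, 0, 4/3, 0, -8/45, …
Substitute x→r, Dx→(1/r')Dx; clear ⇒ L₀.
L = (4 + 24·x + 48·x^2 + 32·x^3) - 2·Dx + (1 + 2·x)·Dx^2  (order 2).
h: a_k = 2, 0, -4, -8, -8/3, 16/3, 352/45, …
ICs: h(0) = 2, h′(0) = 0.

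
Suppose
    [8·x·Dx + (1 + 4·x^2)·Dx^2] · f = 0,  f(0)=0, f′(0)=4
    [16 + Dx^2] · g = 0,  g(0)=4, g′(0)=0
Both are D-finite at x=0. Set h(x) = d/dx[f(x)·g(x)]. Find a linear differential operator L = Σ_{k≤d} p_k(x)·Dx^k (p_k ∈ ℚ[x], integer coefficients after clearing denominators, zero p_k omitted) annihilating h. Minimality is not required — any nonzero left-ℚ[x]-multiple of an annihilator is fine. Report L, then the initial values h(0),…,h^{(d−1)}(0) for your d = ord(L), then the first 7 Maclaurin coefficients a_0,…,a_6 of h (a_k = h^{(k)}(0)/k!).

L = (4096 + 58368·x^2 + 354304·x^4 + 983040·x^6 + 1867776·x^8 + 2621440·x^10 + 2097152·x^12) + (1984·x + 30208·x^3 + 158720·x^5 + 409600·x^7 + 655360·x^9 + 524288·x^11)·Dx + (336 + 5216·x^2 + 34560·x^4 + 114176·x^6 + 249856·x^8 + 360448·x^10 + 262144·x^12)·Dx^2 + (124·x + 1888·x^3 + 9920·x^5 + 25600·x^7 + 40960·x^9 + 32768·x^11)·Dx^3 + (5 + 98·x^2 + 776·x^4 + 3296·x^6 + 8320·x^8 + 12288·x^10 + 8192·x^12)·Dx^4  (order 4).
h: a_k = 16, 0, -448, 0, 5888/3, 0, -275456/45, …
ICs: h(0) = 16, h′(0) = 0, h′′(0) = -896, h′′′(0) = 0.

f: a_k = 0, 4, 0, -16/3, 0, 64/5, 0, …
g: a_k = 4, 0, -32, 0, 128/3, 0, -1024/45, …
Product ⇒ symmetric product L₀, ord ≤ 4.
h₀' ⇒ L via d/dx closure of L₀.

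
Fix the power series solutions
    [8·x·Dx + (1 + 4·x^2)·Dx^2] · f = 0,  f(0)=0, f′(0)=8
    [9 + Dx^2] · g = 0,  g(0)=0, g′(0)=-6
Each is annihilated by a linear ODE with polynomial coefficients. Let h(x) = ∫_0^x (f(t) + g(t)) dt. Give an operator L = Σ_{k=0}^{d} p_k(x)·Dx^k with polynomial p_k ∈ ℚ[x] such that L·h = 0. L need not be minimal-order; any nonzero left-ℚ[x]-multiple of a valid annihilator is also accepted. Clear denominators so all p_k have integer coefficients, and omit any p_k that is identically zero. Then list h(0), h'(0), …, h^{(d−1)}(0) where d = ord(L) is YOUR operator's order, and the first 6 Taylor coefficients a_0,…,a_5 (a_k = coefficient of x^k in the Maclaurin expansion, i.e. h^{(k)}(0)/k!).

L = (-2808·x + 19008·x^3 + 10368·x^5)·Dx^2 + (9 + 1548·x^2 + 7344·x^4 + 5184·x^6)·Dx^3 + (-312·x + 2112·x^3 + 1152·x^5)·Dx^4 + (1 + 172·x^2 + 816·x^4 + 576·x^6)·Dx^5  (order 5).
h: a_k = 0, 0, 1, 0, -5/12, 0, …
ICs: h(0) = 0, h′(0) = 0, h′′(0) = 2, h′′′(0) = 0, h′′′′(0) = -10.

f: a_k = 0, 8, 0, -32/3, 0, 128/5, …
g: a_k = 0, -6, 0, 9, 0, -81/20, …
Sum ⇒ L₀ = lclm(L_f,L_g) in ℚ(x)⟨Dx⟩.
h=∫h₀ ⇒ L = L₀·Dx.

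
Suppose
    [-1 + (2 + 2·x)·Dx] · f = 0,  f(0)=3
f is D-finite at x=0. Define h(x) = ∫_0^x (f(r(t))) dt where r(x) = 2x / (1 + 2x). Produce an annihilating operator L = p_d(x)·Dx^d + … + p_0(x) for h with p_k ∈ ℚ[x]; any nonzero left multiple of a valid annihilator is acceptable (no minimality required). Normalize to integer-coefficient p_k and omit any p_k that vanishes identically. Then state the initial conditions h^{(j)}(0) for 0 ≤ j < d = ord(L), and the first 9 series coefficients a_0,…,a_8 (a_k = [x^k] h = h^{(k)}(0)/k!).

L = -Dx + (1 + 6·x + 8·x^2)·Dx^2  (order 2).
h: a_k = 0, 3, 3/2, -5/2, 39/8, -423/40, 399/16, -7059/112, 21615/128, …
ICs: h(0) = 0, h′(0) = 3.

f: a_k = 3, 3/2, -3/8, 3/16, -15/128, 21/256, -63/1024, 99/2048, -1287/32768, …
L₀ from L_f via x↦r, Dx↦r'^{-1}Dx.
Integrate: L := L₀·Dx.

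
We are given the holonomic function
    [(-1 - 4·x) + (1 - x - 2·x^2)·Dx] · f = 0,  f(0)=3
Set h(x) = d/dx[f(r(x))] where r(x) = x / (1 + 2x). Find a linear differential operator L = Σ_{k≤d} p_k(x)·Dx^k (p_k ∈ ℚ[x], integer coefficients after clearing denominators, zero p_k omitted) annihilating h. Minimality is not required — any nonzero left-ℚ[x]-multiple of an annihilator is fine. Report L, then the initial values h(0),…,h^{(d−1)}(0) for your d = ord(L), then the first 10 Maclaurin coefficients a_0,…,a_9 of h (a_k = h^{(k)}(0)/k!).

L = 2 + (-1 - 11·x - 36·x^2 - 36·x^3)·Dx  (order 1).
h: a_k = 3, 6, -27, 108, -405, 1458, -5103, 17496, -59049, 196830, …
ICs: h(0) = 3.

f: a_k = 3, 3, 9, 15, 33, 63, 129, 255, 513, 1023, …
h₀=f(r): pull back L_f along r ⇒ L₀.
Differentiate: ansatz ord ≤ ord L₀ ⇒ L.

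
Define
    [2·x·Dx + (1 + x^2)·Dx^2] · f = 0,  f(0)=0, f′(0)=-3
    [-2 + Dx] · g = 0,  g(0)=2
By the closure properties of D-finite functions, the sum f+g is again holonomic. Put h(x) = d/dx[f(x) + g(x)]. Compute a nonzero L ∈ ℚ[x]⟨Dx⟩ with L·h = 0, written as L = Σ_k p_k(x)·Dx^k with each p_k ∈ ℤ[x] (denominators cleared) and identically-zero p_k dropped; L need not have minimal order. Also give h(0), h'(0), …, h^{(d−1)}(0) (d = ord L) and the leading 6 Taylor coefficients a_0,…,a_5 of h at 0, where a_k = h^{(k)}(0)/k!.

L = (2 - 4·x - 6·x^2 - 4·x^3) + (-3 - x^2 - 2·x^4)·Dx + (1 + x + 2·x^2 + x^3 + x^4)·Dx^2  (order 2).
h: a_k = 1, 8, 11, 16/3, -1/3, 16/15, …
ICs: h(0) = 1, h′(0) = 8.

f: a_k = 0, -3, 0, 1, 0, -3/5, …
g: a_k = 2, 4, 4, 8/3, 4/3, 8/15, …
L₀ := lclm(L_f,L_g); ord L₀ ≤ 2+1.
Differentiate: ansatz ord ≤ ord L₀ ⇒ L.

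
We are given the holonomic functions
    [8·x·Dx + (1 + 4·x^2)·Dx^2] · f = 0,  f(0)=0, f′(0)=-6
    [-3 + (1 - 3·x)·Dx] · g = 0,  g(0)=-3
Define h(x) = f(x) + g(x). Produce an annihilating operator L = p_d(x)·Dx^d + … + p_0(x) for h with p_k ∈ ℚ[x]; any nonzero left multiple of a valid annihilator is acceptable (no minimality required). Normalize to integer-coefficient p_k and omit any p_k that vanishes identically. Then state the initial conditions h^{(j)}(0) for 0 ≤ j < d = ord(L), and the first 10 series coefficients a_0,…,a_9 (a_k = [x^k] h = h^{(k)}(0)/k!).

L = (24 - 288·x - 288·x^2)·Dx + (-31 + 24·x - 204·x^2 - 288·x^3)·Dx^2 + (3 - 5·x - 20·x^3 - 48·x^4)·Dx^3  (order 3).
h: a_k = -3, -15, -27, -73, -243, -3741/5, -2187, -45543/7, -19683, -177659/3, …
ICs: h(0) = -3, h′(0) = -15, h′′(0) = -54.

f: a_k = 0, -6, 0, 8, 0, -96/5, 0, 384/7, 0, -512/3, …
g: a_k = -3, -9, -27, -81, -243, -729, -2187, -6561, -19683, -59049, …
f+g: L₀ = lclm(L_f,L_g), ord ≤ 2+1.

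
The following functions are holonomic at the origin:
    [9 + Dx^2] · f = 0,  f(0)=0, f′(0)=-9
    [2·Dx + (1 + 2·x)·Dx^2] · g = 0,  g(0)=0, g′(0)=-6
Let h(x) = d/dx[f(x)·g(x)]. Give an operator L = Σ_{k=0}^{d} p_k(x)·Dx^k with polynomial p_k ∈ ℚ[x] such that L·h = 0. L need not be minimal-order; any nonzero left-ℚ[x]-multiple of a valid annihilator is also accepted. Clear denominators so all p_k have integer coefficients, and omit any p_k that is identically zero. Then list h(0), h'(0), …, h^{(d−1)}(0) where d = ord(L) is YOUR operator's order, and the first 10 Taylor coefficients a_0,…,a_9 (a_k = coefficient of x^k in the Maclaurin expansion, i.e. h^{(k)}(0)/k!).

f: a_k = 0, -9, 0, 27/2, 0, -243/40, 0, 729/560, 0, -729/4480, …
g: a_k = 0, -6, 6, -8, 12, -96/5, 32, -384/7, 96, -512/3, …
Sym-product of L_f,L_g gives L₀ (≤ ord 4).
h=h₀': d/dx-closure on L₀ ⇒ L.
L = (-1890 - 5103·x + 24057·x^2 + 163296·x^3 + 344088·x^4 + 314928·x^5 + 104976·x^6) + (-297 + 1998·x + 19440·x^2 + 51840·x^3 + 58320·x^4 + 23328·x^5)·Dx + (-147 + 738·x + 11106·x^2 + 44064·x^3 + 80352·x^4 + 69984·x^5 + 23328·x^6)·Dx^2 + (-33 + 222·x + 2160·x^2 + 5760·x^3 + 6480·x^4 + 2592·x^5)·Dx^3 + (7 + 145·x + 937·x^2 + 2880·x^3 + 4680·x^4 + 3888·x^5 + 1296·x^6)·Dx^4  (order 4).
h: a_k = 0, 108, -162, -36, -135, 1215/2, -22743/20, 15417/7, -250533/56, 1444209/160, …
ICs: h(0) = 0, h′(0) = 108, h′′(0) = -324, h′′′(0) = -216.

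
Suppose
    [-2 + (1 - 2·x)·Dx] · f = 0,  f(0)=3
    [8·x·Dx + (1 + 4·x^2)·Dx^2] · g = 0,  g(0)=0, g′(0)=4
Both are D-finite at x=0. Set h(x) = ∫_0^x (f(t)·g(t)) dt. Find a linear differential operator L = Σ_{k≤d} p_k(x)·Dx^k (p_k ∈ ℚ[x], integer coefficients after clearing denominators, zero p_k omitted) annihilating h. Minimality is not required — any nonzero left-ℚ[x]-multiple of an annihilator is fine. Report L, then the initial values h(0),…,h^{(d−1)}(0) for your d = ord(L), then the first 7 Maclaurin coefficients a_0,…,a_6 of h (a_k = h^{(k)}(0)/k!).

f: a_k = 3, 6, 12, 24, 48, 96, 192, …
g: a_k = 0, 4, 0, -16/3, 0, 64/5, 0, …
Product ⇒ symmetric product L₀, ord ≤ 2.
h=∫h₀ ⇒ L = L₀·Dx.
L = 16·x·Dx + (4 - 8·x + 32·x^2)·Dx^2 + (-1 + 2·x - 4·x^2 + 8·x^3)·Dx^3  (order 3).
h: a_k = 0, 0, 6, 8, 8, 64/5, 416/15, …
ICs: h(0) = 0, h′(0) = 0, h′′(0) = 12.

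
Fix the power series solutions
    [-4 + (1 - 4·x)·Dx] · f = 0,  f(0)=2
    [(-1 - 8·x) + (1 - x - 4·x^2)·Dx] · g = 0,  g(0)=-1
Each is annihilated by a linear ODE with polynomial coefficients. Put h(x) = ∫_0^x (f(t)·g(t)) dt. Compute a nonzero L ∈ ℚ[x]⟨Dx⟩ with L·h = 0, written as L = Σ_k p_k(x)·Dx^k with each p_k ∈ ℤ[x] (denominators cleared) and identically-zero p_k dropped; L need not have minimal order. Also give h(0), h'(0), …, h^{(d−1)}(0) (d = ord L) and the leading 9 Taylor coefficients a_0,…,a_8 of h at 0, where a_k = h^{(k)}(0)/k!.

f: a_k = 2, 8, 32, 128, 512, 2048, 8192, 32768, 131072, …
g: a_k = -1, -1, -5, -9, -29, -65, -181, -441, -1165, …
h₀=f·g: eliminate ⇒ L₀, order ≤ 1·1.
Integrate: L := L₀·Dx.
L = (-5 + 48·x^2)·Dx + (1 - 5·x + 16·x^3)·Dx^2  (order 2).
h: a_k = 0, -2, -5, -50/3, -109/2, -186, -1925/3, -15762/7, -31965/4, …
ICs: h(0) = 0, h′(0) = -2.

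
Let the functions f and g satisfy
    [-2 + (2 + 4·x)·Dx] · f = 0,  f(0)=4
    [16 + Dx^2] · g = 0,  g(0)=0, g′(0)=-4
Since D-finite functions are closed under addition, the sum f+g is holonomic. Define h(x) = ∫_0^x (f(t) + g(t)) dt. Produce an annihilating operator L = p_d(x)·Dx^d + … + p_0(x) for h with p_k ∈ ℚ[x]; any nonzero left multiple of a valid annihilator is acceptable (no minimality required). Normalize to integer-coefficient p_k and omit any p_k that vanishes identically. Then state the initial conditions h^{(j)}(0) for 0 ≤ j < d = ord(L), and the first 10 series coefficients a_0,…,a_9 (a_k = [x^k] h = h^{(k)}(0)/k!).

L = (-304 - 1024·x - 1024·x^2)·Dx + (240 + 1504·x + 3072·x^2 + 2048·x^3)·Dx^2 + (-19 - 64·x - 64·x^2)·Dx^3 + (15 + 94·x + 192·x^2 + 128·x^3)·Dx^4  (order 4).
h: a_k = 0, 4, 0, -2/3, 19/6, -1/2, -151/180, -3/4, 14491/10080, -143/96, …
ICs: h(0) = 0, h′(0) = 4, h′′(0) = 0, h′′′(0) = -4.

f: a_k = 4, 4, -2, 2, -5/2, 7/2, -21/4, 33/4, -429/32, 715/32, …
g: a_k = 0, -4, 0, 32/3, 0, -128/15, 0, 1024/315, 0, -2048/2835, …
h₀=f+g: left-lcm gives L₀, ord ≤ 3.
Integrate: L := L₀·Dx.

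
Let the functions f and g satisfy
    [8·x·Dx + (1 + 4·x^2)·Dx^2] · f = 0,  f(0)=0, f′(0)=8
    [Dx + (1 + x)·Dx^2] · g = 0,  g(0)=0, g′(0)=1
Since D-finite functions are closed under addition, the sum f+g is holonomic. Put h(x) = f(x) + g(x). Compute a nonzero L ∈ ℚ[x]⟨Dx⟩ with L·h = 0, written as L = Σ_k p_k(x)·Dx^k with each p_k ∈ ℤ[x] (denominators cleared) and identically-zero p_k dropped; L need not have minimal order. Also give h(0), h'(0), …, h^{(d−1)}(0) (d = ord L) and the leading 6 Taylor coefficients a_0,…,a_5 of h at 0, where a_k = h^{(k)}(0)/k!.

L = (-8 - 24·x + 96·x^2 + 32·x^3)·Dx + (-10 - 16·x + 72·x^2 + 192·x^3 + 64·x^4)·Dx^2 + (-1 + 7·x + 8·x^2 + 32·x^3 + 48·x^4 + 16·x^5)·Dx^3  (order 3).
h: a_k = 0, 9, -1/2, -31/3, -1/4, 129/5, …
ICs: h(0) = 0, h′(0) = 9, h′′(0) = -1.

f: a_k = 0, 8, 0, -32/3, 0, 128/5, …
g: a_k = 0, 1, -1/2, 1/3, -1/4, 1/5, …
Weyl lclm of L_f,L_g ⇒ L₀ (ord ≤ 4).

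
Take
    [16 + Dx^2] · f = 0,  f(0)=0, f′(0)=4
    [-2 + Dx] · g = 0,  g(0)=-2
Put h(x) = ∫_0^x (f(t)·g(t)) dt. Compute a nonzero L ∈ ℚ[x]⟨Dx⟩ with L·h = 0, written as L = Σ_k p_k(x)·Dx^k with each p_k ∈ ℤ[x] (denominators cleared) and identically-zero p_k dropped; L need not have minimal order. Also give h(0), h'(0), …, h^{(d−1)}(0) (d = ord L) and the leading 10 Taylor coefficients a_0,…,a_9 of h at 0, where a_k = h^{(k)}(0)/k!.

L = 20·Dx - 4·Dx^2 + Dx^3  (order 3).
h: a_k = 0, 0, -4, -16/3, 4/3, 32/5, 152/45, -352/315, -556/315, -64/135, …
ICs: h(0) = 0, h′(0) = 0, h′′(0) = -8.

f: a_k = 0, 4, 0, -32/3, 0, 128/15, 0, -1024/315, 0, 2048/2835, …
g: a_k = -2, -4, -4, -8/3, -4/3, -8/15, -8/45, -16/315, -4/315, -8/2835, …
L₀ := L_f ⊗_s L_g (sym. prod.), ord ≤ 2.
∫: right-multiply L₀ by Dx.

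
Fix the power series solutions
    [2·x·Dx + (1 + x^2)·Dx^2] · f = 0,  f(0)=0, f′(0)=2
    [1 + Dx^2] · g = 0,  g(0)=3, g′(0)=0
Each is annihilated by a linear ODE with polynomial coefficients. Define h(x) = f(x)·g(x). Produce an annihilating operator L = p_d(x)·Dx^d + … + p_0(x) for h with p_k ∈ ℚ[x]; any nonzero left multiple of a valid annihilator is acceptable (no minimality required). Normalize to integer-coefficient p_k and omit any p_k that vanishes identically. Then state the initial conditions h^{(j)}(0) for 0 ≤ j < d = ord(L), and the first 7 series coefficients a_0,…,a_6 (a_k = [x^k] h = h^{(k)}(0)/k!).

f: a_k = 0, 2, 0, -2/3, 0, 2/5, 0, …
g: a_k = 3, 0, -3/2, 0, 1/8, 0, -1/240, …
f·g: L₀ = L_f ⊗_s L_g, ord ≤ 2·2.
L = (10 + 26·x^2 + 11·x^4 + 4·x^6 + x^8) + (12·x + 20·x^3 + 12·x^5 + 4·x^7)·Dx + (12 + 32·x^2 + 18·x^4 + 8·x^6 + 2·x^8)·Dx^2 + (12·x + 20·x^3 + 12·x^5 + 4·x^7)·Dx^3 + (2 + 6·x^2 + 7·x^4 + 4·x^6 + x^8)·Dx^4  (order 4).
h: a_k = 0, 6, 0, -5, 0, 49/20, 0, …
ICs: h(0) = 0, h′(0) = 6, h′′(0) = 0, h′′′(0) = -30.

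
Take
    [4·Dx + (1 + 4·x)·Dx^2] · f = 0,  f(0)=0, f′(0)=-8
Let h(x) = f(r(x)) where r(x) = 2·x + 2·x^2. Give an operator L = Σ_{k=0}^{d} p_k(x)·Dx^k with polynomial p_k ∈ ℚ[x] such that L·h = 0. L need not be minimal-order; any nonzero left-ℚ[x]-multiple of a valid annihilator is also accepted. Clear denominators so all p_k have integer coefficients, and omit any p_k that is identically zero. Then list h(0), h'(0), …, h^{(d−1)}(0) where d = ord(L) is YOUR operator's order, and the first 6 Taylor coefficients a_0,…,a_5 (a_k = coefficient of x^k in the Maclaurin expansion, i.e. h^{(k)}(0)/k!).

L = (6 + 16·x + 16·x^2)·Dx + (1 + 10·x + 24·x^2 + 16·x^3)·Dx^2  (order 2).
h: a_k = 0, -16, 48, -640/3, 1088, -29696/5, …
ICs: h(0) = 0, h′(0) = -16.

f: a_k = 0, -8, 16, -128/3, 128, -2048/5, …
f∘r: x↦r, Dx↦Dx/r' in L_f ⇒ L₀.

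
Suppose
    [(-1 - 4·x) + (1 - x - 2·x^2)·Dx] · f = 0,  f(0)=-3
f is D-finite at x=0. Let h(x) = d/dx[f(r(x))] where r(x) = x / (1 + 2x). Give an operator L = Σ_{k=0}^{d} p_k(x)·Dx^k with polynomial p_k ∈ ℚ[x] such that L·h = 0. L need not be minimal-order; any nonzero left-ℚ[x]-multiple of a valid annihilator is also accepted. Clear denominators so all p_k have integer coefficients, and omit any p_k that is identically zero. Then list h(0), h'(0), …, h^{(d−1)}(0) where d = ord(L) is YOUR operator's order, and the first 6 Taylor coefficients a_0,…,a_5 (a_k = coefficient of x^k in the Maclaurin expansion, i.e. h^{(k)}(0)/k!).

L = 2 + (-1 - 11·x - 36·x^2 - 36·x^3)·Dx  (order 1).
h: a_k = -3, -6, 27, -108, 405, -1458, …
ICs: h(0) = -3.

f: a_k = -3, -3, -9, -15, -33, -63, …
h₀=f(r): pull back L_f along r ⇒ L₀.
h₀' ⇒ L via d/dx closure of L₀.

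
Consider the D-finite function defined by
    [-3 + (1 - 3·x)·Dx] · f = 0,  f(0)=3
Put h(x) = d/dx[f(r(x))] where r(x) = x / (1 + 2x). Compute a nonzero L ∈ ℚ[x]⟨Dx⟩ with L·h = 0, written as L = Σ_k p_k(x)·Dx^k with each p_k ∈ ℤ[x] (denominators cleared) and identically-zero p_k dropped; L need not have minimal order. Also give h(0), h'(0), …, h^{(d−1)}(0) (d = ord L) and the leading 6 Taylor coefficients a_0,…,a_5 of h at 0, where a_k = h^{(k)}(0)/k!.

L = 4 + (-2 + 2·x)·Dx  (order 1).
h: a_k = 9, 18, 27, 36, 45, 54, …
ICs: h(0) = 9.

f: a_k = 3, 9, 27, 81, 243, 729, …
Substitute x→r, Dx→(1/r')Dx; clear ⇒ L₀.
h=h₀': d/dx-closure on L₀ ⇒ L.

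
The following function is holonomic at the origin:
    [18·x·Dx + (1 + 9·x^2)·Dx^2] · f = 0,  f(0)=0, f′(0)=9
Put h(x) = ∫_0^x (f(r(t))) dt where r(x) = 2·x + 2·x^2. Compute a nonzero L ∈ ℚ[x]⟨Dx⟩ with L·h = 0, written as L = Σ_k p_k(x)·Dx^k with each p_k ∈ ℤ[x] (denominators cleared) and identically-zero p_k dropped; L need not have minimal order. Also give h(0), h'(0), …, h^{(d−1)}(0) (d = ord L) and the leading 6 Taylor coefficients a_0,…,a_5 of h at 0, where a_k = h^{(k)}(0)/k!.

f: a_k = 0, 9, 0, -27, 0, 729/5, …
L₀ from L_f via x↦r, Dx↦r'^{-1}Dx.
∫: right-multiply L₀ by Dx.
L = (-2 + 72·x + 288·x^2 + 432·x^3 + 216·x^4)·Dx^2 + (1 + 2·x + 36·x^2 + 144·x^3 + 180·x^4 + 72·x^5)·Dx^3  (order 3).
h: a_k = 0, 0, 9, 6, -54, -648/5, …
ICs: h(0) = 0, h′(0) = 0, h′′(0) = 18.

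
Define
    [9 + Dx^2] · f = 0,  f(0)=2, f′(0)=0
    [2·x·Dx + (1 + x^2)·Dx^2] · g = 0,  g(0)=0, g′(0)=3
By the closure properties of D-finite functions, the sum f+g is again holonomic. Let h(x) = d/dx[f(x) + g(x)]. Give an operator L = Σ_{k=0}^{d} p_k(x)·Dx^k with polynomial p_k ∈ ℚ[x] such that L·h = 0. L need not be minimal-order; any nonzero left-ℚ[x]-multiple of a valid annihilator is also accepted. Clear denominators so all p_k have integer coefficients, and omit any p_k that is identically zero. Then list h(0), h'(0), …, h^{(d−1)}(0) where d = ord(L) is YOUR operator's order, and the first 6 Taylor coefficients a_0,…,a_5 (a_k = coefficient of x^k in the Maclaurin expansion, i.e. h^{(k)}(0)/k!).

L = (-54·x + 540·x^3 + 162·x^5) + (63 + 279·x^2 + 297·x^4 + 81·x^6)·Dx + (-6·x + 60·x^3 + 18·x^5)·Dx^2 + (7 + 31·x^2 + 33·x^4 + 9·x^6)·Dx^3  (order 3).
h: a_k = 3, -18, -3, 27, 3, -243/20, …
ICs: h(0) = 3, h′(0) = -18, h′′(0) = -6.

f: a_k = 2, 0, -9, 0, 27/4, 0, …
g: a_k = 0, 3, 0, -1, 0, 3/5, …
h₀=f+g: left-lcm gives L₀, ord ≤ 4.
h=h₀': d/dx-closure on L₀ ⇒ L.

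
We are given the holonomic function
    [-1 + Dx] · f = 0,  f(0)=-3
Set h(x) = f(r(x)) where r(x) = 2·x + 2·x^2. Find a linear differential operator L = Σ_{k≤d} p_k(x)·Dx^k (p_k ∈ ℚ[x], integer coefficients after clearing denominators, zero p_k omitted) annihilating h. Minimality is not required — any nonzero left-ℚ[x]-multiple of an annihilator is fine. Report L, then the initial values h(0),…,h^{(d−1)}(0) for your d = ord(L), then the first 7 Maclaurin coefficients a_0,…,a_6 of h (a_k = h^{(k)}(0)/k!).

L = (-2 - 4·x) + Dx  (order 1).
h: a_k = -3, -6, -12, -16, -20, -104/5, -304/15, …
ICs: h(0) = -3.

f: a_k = -3, -3, -3/2, -1/2, -1/8, -1/40, -1/240, …
L₀ from L_f via x↦r, Dx↦r'^{-1}Dx.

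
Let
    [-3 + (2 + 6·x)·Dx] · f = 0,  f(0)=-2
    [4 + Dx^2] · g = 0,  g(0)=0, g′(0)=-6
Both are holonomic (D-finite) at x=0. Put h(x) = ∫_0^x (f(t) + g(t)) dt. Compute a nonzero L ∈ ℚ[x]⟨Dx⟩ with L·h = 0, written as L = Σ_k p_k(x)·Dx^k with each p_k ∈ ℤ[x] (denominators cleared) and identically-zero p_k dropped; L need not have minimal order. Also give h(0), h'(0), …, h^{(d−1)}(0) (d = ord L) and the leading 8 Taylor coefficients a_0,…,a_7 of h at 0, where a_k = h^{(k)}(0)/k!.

L = (-516 - 1152·x - 1728·x^2)·Dx + (56 + 936·x + 3456·x^2 + 3456·x^3)·Dx^2 + (-129 - 288·x - 432·x^2)·Dx^3 + (14 + 234·x + 864·x^2 + 864·x^3)·Dx^4  (order 4).
h: a_k = 0, -2, -9/2, 3/4, 5/32, 81/64, -9017/3840, 2187/512, …
ICs: h(0) = 0, h′(0) = -2, h′′(0) = -9, h′′′(0) = 9/2.

f: a_k = -2, -3, 9/4, -27/8, 405/64, -1701/128, 15309/512, -72171/1024, …
g: a_k = 0, -6, 0, 4, 0, -4/5, 0, 8/105, …
Sum ⇒ L₀ = lclm(L_f,L_g) in ℚ(x)⟨Dx⟩.
h=∫₀ˣh₀: take L = L₀·Dx.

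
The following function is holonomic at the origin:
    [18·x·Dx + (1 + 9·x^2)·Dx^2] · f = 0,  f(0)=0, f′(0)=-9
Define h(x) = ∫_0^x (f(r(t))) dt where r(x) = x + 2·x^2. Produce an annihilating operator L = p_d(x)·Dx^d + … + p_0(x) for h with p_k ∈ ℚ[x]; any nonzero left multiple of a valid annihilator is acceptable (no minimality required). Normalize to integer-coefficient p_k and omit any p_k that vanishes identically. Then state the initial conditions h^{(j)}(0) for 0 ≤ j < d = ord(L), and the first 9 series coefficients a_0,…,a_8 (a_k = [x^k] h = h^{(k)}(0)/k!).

L = (-4 + 18·x + 144·x^2 + 432·x^3 + 432·x^4)·Dx^2 + (1 + 4·x + 9·x^2 + 72·x^3 + 180·x^4 + 144·x^5)·Dx^3  (order 3).
h: a_k = 0, 0, -9/2, -6, 27/4, 162/5, 297/10, -1242/7, -34263/56, …
ICs: h(0) = 0, h′(0) = 0, h′′(0) = -9.

f: a_k = 0, -9, 0, 27, 0, -729/5, 0, 6561/7, 0, …
h₀=f(r): pull back L_f along r ⇒ L₀.
Integrate: L := L₀·Dx.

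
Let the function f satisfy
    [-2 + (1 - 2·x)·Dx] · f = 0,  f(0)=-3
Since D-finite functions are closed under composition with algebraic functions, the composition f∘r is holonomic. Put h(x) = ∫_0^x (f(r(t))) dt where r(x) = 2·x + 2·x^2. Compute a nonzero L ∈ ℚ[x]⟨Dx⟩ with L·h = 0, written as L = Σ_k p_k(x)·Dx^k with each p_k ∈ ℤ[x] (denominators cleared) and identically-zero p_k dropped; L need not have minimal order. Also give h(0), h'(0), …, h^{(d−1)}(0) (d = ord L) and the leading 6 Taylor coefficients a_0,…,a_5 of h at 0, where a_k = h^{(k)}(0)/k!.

f: a_k = -3, -6, -12, -24, -48, -96, …
h₀=f(r): pull back L_f along r ⇒ L₀.
h=∫h₀ ⇒ L = L₀·Dx.
L = (4 + 8·x)·Dx + (-1 + 4·x + 4·x^2)·Dx^2  (order 2).
h: a_k = 0, -3, -6, -20, -72, -1392/5, …
ICs: h(0) = 0, h′(0) = -3.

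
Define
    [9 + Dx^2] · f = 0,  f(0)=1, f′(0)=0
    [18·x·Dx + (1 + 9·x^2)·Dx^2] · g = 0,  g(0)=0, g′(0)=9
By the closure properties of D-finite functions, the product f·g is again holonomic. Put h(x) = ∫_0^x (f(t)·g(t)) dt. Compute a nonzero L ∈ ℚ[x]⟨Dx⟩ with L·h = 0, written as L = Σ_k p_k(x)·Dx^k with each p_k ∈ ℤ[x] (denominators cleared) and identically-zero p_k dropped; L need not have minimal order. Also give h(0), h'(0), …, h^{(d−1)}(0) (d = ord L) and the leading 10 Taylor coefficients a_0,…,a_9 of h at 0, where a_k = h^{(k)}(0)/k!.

L = (810 + 18954·x^2 + 72171·x^4 + 236196·x^6 + 531441·x^8)·Dx + (972·x + 14580·x^3 + 78732·x^5 + 236196·x^7)·Dx^2 + (108 + 2592·x^2 + 13122·x^4 + 52488·x^6 + 118098·x^8)·Dx^3 + (108·x + 1620·x^3 + 8748·x^5 + 26244·x^7)·Dx^4 + (2 + 54·x^2 + 567·x^4 + 2916·x^6 + 6561·x^8)·Dx^5  (order 5).
h: a_k = 0, 0, 9/2, 0, -135/8, 0, 3969/80, 0, -948429/4480, 0, …
ICs: h(0) = 0, h′(0) = 0, h′′(0) = 9, h′′′(0) = 0, h′′′′(0) = -405.

f: a_k = 1, 0, -9/2, 0, 27/8, 0, -81/80, 0, 729/4480, 0, …
g: a_k = 0, 9, 0, -27, 0, 729/5, 0, -6561/7, 0, 6561, …
h₀=f·g: eliminate ⇒ L₀, order ≤ 2·2.
h=∫₀ˣh₀: take L = L₀·Dx.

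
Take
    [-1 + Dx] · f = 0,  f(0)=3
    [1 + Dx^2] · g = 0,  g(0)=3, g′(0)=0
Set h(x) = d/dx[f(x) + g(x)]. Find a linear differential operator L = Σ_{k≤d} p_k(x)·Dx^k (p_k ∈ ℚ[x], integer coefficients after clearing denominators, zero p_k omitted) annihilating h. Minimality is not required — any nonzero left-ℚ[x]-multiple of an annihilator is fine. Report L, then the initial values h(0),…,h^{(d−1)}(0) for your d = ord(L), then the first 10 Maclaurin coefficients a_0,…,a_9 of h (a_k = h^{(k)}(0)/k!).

L = 1 - Dx + Dx^2 - Dx^3  (order 3).
h: a_k = 3, 0, 3/2, 1, 1/8, 0, 1/240, 1/840, 1/13440, 0, …
ICs: h(0) = 3, h′(0) = 0, h′′(0) = 3.

f: a_k = 3, 3, 3/2, 1/2, 1/8, 1/40, 1/240, 1/1680, 1/13440, 1/120960, …
g: a_k = 3, 0, -3/2, 0, 1/8, 0, -1/240, 0, 1/13440, 0, …
Weyl lclm of L_f,L_g ⇒ L₀ (ord ≤ 3).
h=h₀': d/dx-closure on L₀ ⇒ L.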